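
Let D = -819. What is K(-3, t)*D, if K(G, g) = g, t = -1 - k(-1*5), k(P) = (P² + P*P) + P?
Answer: 37674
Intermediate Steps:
k(P) = P + 2*P² (k(P) = (P² + P²) + P = 2*P² + P = P + 2*P²)
t = -46 (t = -1 - (-1*5)*(1 + 2*(-1*5)) = -1 - (-5)*(1 + 2*(-5)) = -1 - (-5)*(1 - 10) = -1 - (-5)*(-9) = -1 - 1*45 = -1 - 45 = -46)
K(-3, t)*D = -46*(-819) = 37674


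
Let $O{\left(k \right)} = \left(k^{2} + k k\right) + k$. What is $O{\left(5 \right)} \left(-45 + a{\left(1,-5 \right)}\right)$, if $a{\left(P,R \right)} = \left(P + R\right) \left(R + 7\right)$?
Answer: $-2915$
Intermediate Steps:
$O{\left(k \right)} = k + 2 k^{2}$ ($O{\left(k \right)} = \left(k^{2} + k^{2}\right) + k = 2 k^{2} + k = k + 2 k^{2}$)
$a{\left(P,R \right)} = \left(7 + R\right) \left(P + R\right)$ ($a{\left(P,R \right)} = \left(P + R\right) \left(7 + R\right) = \left(7 + R\right) \left(P + R\right)$)
$O{\left(5 \right)} \left(-45 + a{\left(1,-5 \right)}\right) = 5 \left(1 + 2 \cdot 5\right) \left(-45 + \left(\left(-5\right)^{2} + 7 \cdot 1 + 7 \left(-5\right) + 1 \left(-5\right)\right)\right) = 5 \left(1 + 10\right) \left(-45 + \left(25 + 7 - 35 - 5\right)\right) = 5 \cdot 11 \left(-45 - 8\right) = 55 \left(-53\right) = -2915$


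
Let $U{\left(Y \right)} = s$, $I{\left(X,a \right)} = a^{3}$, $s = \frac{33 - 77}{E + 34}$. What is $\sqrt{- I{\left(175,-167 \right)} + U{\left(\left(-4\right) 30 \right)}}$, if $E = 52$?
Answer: $\frac{19 \sqrt{23854981}}{43} \approx 2158.1$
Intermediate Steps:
$s = - \frac{22}{43}$ ($s = \frac{33 - 77}{52 + 34} = - \frac{44}{86} = \left(-44\right) \frac{1}{86} = - \frac{22}{43} \approx -0.51163$)
$U{\left(Y \right)} = - \frac{22}{43}$
$\sqrt{- I{\left(175,-167 \right)} + U{\left(\left(-4\right) 30 \right)}} = \sqrt{- \left(-167\right)^{3} - \frac{22}{43}} = \sqrt{\left(-1\right) \left(-4657463\right) - \frac{22}{43}} = \sqrt{4657463 - \frac{22}{43}} = \sqrt{\frac{200270887}{43}} = \frac{19 \sqrt{23854981}}{43}$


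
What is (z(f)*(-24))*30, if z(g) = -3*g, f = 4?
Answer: 8640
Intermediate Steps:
(z(f)*(-24))*30 = (-3*4*(-24))*30 = -12*(-24)*30 = 288*30 = 8640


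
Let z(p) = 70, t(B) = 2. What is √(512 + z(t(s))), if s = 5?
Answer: √582 ≈ 24.125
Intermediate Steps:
√(512 + z(t(s))) = √(512 + 70) = √582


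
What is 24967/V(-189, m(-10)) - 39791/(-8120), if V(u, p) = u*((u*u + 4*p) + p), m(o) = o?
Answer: 38294426827/7820510040 ≈ 4.8967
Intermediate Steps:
V(u, p) = u*(u² + 5*p) (V(u, p) = u*((u² + 4*p) + p) = u*(u² + 5*p))
24967/V(-189, m(-10)) - 39791/(-8120) = 24967/((-189*((-189)² + 5*(-10)))) - 39791/(-8120) = 24967/((-189*(35721 - 50))) - 39791*(-1/8120) = 24967/((-189*35671)) + 39791/8120 = 24967/(-6741819) + 39791/8120 = 24967*(-1/6741819) + 39791/8120 = -24967/6741819 + 39791/8120 = 38294426827/7820510040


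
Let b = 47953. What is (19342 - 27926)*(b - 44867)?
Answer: -26490224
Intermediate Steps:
(19342 - 27926)*(b - 44867) = (19342 - 27926)*(47953 - 44867) = -8584*3086 = -26490224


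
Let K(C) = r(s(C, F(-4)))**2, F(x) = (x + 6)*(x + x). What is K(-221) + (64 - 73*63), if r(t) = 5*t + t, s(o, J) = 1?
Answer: -4499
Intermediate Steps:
F(x) = 2*x*(6 + x) (F(x) = (6 + x)*(2*x) = 2*x*(6 + x))
r(t) = 6*t
K(C) = 36 (K(C) = (6*1)**2 = 6**2 = 36)
K(-221) + (64 - 73*63) = 36 + (64 - 73*63) = 36 + (64 - 4599) = 36 - 4535 = -4499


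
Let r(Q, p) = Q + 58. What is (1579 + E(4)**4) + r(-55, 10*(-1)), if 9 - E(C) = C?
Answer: 2207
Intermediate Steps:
E(C) = 9 - C
r(Q, p) = 58 + Q
(1579 + E(4)**4) + r(-55, 10*(-1)) = (1579 + (9 - 1*4)**4) + (58 - 55) = (1579 + (9 - 4)**4) + 3 = (1579 + 5**4) + 3 = (1579 + 625) + 3 = 2204 + 3 = 2207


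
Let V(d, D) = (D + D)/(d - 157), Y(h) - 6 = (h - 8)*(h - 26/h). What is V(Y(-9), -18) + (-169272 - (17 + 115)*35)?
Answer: -18432471/106 ≈ -1.7389e+5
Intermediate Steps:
Y(h) = 6 + (-8 + h)*(h - 26/h) (Y(h) = 6 + (h - 8)*(h - 26/h) = 6 + (-8 + h)*(h - 26/h))
V(d, D) = 2*D/(-157 + d) (V(d, D) = (2*D)/(-157 + d) = 2*D/(-157 + d))
V(Y(-9), -18) + (-169272 - (17 + 115)*35) = 2*(-18)/(-157 + (-20 + (-9)² - 8*(-9) + 208/(-9))) + (-169272 - (17 + 115)*35) = 2*(-18)/(-157 + (-20 + 81 + 72 + 208*(-⅑))) + (-169272 - 132*35) = 2*(-18)/(-157 + (-20 + 81 + 72 - 208/9)) + (-169272 - 1*4620) = 2*(-18)/(-157 + 989/9) + (-169272 - 4620) = 2*(-18)/(-424/9) - 173892 = 2*(-18)*(-9/424) - 173892 = 81/106 - 173892 = -18432471/106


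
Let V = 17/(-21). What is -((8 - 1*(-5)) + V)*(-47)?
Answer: 12032/21 ≈ 572.95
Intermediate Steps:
V = -17/21 (V = 17*(-1/21) = -17/21 ≈ -0.80952)
-((8 - 1*(-5)) + V)*(-47) = -((8 - 1*(-5)) - 17/21)*(-47) = -((8 + 5) - 17/21)*(-47) = -(13 - 17/21)*(-47) = -256*(-47)/21 = -1*(-12032/21) = 12032/21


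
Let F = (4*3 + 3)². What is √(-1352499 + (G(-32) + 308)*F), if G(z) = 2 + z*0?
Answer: I*√1282749 ≈ 1132.6*I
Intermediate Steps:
G(z) = 2 (G(z) = 2 + 0 = 2)
F = 225 (F = (12 + 3)² = 15² = 225)
√(-1352499 + (G(-32) + 308)*F) = √(-1352499 + (2 + 308)*225) = √(-1352499 + 310*225) = √(-1352499 + 69750) = √(-1282749) = I*√1282749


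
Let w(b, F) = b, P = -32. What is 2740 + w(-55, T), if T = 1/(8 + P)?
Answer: 2685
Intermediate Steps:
T = -1/24 (T = 1/(8 - 32) = 1/(-24) = -1/24 ≈ -0.041667)
2740 + w(-55, T) = 2740 - 55 = 2685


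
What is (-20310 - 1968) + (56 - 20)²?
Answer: -20982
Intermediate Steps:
(-20310 - 1968) + (56 - 20)² = -22278 + 36² = -22278 + 1296 = -20982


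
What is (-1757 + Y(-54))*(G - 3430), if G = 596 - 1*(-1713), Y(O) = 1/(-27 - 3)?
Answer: 59089031/30 ≈ 1.9696e+6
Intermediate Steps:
Y(O) = -1/30 (Y(O) = 1/(-30) = -1/30)
G = 2309 (G = 596 + 1713 = 2309)
(-1757 + Y(-54))*(G - 3430) = (-1757 - 1/30)*(2309 - 3430) = -52711/30*(-1121) = 59089031/30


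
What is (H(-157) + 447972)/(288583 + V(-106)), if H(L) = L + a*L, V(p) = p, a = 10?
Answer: 446245/288477 ≈ 1.5469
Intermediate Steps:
H(L) = 11*L (H(L) = L + 10*L = 11*L)
(H(-157) + 447972)/(288583 + V(-106)) = (11*(-157) + 447972)/(288583 - 106) = (-1727 + 447972)/288477 = 446245*(1/288477) = 446245/288477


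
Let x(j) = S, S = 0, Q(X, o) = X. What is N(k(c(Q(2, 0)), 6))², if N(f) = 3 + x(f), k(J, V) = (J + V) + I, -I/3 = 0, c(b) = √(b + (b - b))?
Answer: 9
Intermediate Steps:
x(j) = 0
c(b) = √b (c(b) = √(b + 0) = √b)
I = 0 (I = -3*0 = 0)
k(J, V) = J + V (k(J, V) = (J + V) + 0 = J + V)
N(f) = 3 (N(f) = 3 + 0 = 3)
N(k(c(Q(2, 0)), 6))² = 3² = 9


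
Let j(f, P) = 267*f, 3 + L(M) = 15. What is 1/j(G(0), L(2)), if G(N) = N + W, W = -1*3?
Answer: -1/801 ≈ -0.0012484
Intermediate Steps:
L(M) = 12 (L(M) = -3 + 15 = 12)
W = -3
G(N) = -3 + N (G(N) = N - 3 = -3 + N)
1/j(G(0), L(2)) = 1/(267*(-3 + 0)) = 1/(267*(-3)) = 1/(-801) = -1/801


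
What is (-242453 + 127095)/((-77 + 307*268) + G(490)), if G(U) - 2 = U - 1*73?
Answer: -57679/41309 ≈ -1.3963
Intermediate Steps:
G(U) = -71 + U (G(U) = 2 + (U - 1*73) = 2 + (U - 73) = 2 + (-73 + U) = -71 + U)
(-242453 + 127095)/((-77 + 307*268) + G(490)) = (-242453 + 127095)/((-77 + 307*268) + (-71 + 490)) = -115358/((-77 + 82276) + 419) = -115358/(82199 + 419) = -115358/82618 = -115358*1/82618 = -57679/41309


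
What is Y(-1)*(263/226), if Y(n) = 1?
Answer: 263/226 ≈ 1.1637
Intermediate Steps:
Y(-1)*(263/226) = 1*(263/226) = 263/226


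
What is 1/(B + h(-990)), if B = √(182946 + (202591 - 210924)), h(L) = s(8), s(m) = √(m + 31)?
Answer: 1/(√39 + √174613) ≈ 0.0023579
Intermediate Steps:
s(m) = √(31 + m)
h(L) = √39 (h(L) = √(31 + 8) = √39)
B = √174613 (B = √(182946 - 8333) = √174613 ≈ 417.87)
1/(B + h(-990)) = 1/(√174613 + √39) = 1/(√39 + √174613)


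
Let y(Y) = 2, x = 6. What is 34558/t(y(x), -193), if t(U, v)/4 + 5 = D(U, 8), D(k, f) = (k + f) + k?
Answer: 17279/14 ≈ 1234.2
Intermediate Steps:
D(k, f) = f + 2*k (D(k, f) = (f + k) + k = f + 2*k)
t(U, v) = 12 + 8*U (t(U, v) = -20 + 4*(8 + 2*U) = -20 + (32 + 8*U) = 12 + 8*U)
34558/t(y(x), -193) = 34558/(12 + 8*2) = 34558/(12 + 16) = 34558/28 = 34558*(1/28) = 17279/14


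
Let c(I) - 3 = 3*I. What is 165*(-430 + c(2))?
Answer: -69465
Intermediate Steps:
c(I) = 3 + 3*I
165*(-430 + c(2)) = 165*(-430 + (3 + 3*2)) = 165*(-430 + (3 + 6)) = 165*(-430 + 9) = 165*(-421) = -69465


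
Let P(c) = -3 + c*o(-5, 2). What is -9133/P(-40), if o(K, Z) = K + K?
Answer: -9133/397 ≈ -23.005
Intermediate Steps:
o(K, Z) = 2*K
P(c) = -3 - 10*c (P(c) = -3 + c*(2*(-5)) = -3 + c*(-10) = -3 - 10*c)
-9133/P(-40) = -9133/(-3 - 10*(-40)) = -9133/(-3 + 400) = -9133/397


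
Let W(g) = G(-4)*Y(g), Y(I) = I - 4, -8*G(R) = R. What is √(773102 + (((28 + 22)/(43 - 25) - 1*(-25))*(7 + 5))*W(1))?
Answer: √772602 ≈ 878.98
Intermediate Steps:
G(R) = -R/8
Y(I) = -4 + I
W(g) = -2 + g/2 (W(g) = (-⅛*(-4))*(-4 + g) = (-4 + g)/2 = -2 + g/2)
√(773102 + (((28 + 22)/(43 - 25) - 1*(-25))*(7 + 5))*W(1)) = √(773102 + (((28 + 22)/(43 - 25) - 1*(-25))*(7 + 5))*(-2 + (½)*1)) = √(773102 + ((50/18 + 25)*12)*(-2 + ½)) = √(773102 + ((50*(1/18) + 25)*12)*(-3/2)) = √(773102 + ((25/9 + 25)*12)*(-3/2)) = √(773102 + ((250/9)*12)*(-3/2)) = √(773102 + (1000/3)*(-3/2)) = √(773102 - 500) = √772602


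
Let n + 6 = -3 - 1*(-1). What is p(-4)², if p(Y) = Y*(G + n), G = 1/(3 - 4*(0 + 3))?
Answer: 85264/81 ≈ 1052.6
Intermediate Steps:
n = -8 (n = -6 + (-3 - 1*(-1)) = -6 + (-3 + 1) = -6 - 2 = -8)
G = -⅑ (G = 1/(3 - 4*3) = 1/(3 - 12) = 1/(-9) = -⅑ ≈ -0.11111)
p(Y) = -73*Y/9 (p(Y) = Y*(-⅑ - 8) = Y*(-73/9) = -73*Y/9)
p(-4)² = (-73/9*(-4))² = (292/9)² = 85264/81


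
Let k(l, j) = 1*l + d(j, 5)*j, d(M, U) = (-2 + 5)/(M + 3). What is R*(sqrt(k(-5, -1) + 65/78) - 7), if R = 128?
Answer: -896 + 128*I*sqrt(51)/3 ≈ -896.0 + 304.7*I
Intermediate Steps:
d(M, U) = 3/(3 + M)
k(l, j) = l + 3*j/(3 + j) (k(l, j) = 1*l + (3/(3 + j))*j = l + 3*j/(3 + j))
R*(sqrt(k(-5, -1) + 65/78) - 7) = 128*(sqrt((3*(-1) - 5*(3 - 1))/(3 - 1) + 65/78) - 7) = 128*(sqrt((-3 - 5*2)/2 + 65*(1/78)) - 7) = 128*(sqrt((-3 - 10)/2 + 5/6) - 7) = 128*(sqrt((1/2)*(-13) + 5/6) - 7) = 128*(sqrt(-13/2 + 5/6) - 7) = 128*(sqrt(-17/3) - 7) = 128*(I*sqrt(51)/3 - 7) = 128*(-7 + I*sqrt(51)/3) = -896 + 128*I*sqrt(51)/3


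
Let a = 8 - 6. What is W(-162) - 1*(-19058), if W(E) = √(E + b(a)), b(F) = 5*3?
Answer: 19058 + 7*I*√3 ≈ 19058.0 + 12.124*I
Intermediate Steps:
a = 2
b(F) = 15
W(E) = √(15 + E) (W(E) = √(E + 15) = √(15 + E))
W(-162) - 1*(-19058) = √(15 - 162) - 1*(-19058) = √(-147) + 19058 = 7*I*√3 + 19058 = 19058 + 7*I*√3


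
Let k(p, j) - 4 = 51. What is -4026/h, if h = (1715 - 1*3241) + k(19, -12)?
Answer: 4026/1471 ≈ 2.7369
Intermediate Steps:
k(p, j) = 55 (k(p, j) = 4 + 51 = 55)
h = -1471 (h = (1715 - 1*3241) + 55 = (1715 - 3241) + 55 = -1526 + 55 = -1471)
-4026/h = -4026/(-1471) = -4026*(-1/1471) = 4026/1471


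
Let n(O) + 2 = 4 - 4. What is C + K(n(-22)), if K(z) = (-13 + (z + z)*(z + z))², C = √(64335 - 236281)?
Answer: 9 + I*√171946 ≈ 9.0 + 414.66*I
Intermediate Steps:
C = I*√171946 (C = √(-171946) = I*√171946 ≈ 414.66*I)
n(O) = -2 (n(O) = -2 + (4 - 4) = -2 + 0 = -2)
K(z) = (-13 + 4*z²)² (K(z) = (-13 + (2*z)*(2*z))² = (-13 + 4*z²)²)
C + K(n(-22)) = I*√171946 + (-13 + 4*(-2)²)² = I*√171946 + (-13 + 4*4)² = I*√171946 + (-13 + 16)² = I*√171946 + 3² = I*√171946 + 9 = 9 + I*√171946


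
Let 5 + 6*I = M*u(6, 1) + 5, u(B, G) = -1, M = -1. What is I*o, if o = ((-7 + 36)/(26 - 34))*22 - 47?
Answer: -169/8 ≈ -21.125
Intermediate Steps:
o = -507/4 (o = (29/(-8))*22 - 47 = (29*(-⅛))*22 - 47 = -29/8*22 - 47 = -319/4 - 47 = -507/4 ≈ -126.75)
I = ⅙ (I = -⅚ + (-1*(-1) + 5)/6 = -⅚ + (1 + 5)/6 = -⅚ + (⅙)*6 = -⅚ + 1 = ⅙ ≈ 0.16667)
I*o = (⅙)*(-507/4) = -169/8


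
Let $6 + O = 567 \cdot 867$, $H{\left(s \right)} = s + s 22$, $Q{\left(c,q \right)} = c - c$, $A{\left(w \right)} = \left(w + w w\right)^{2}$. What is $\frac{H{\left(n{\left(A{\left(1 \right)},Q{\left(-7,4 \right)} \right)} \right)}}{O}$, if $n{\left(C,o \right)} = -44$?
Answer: $- \frac{1012}{491583} \approx -0.0020587$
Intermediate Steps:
$A{\left(w \right)} = \left(w + w^{2}\right)^{2}$
$Q{\left(c,q \right)} = 0$
$H{\left(s \right)} = 23 s$ ($H{\left(s \right)} = s + 22 s = 23 s$)
$O = 491583$ ($O = -6 + 567 \cdot 867 = -6 + 491589 = 491583$)
$\frac{H{\left(n{\left(A{\left(1 \right)},Q{\left(-7,4 \right)} \right)} \right)}}{O} = \frac{23 \left(-44\right)}{491583} = \left(-1012\right) \frac{1}{491583} = - \frac{1012}{491583}$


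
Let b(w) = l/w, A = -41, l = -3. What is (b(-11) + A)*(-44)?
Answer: 1792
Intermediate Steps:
b(w) = -3/w
(b(-11) + A)*(-44) = (-3/(-11) - 41)*(-44) = (-3*(-1/11) - 41)*(-44) = (3/11 - 41)*(-44) = -448/11*(-44) = 1792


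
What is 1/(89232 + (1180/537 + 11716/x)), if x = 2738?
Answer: 735153/65603933662 ≈ 1.1206e-5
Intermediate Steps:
1/(89232 + (1180/537 + 11716/x)) = 1/(89232 + (1180/537 + 11716/2738)) = 1/(89232 + (1180*(1/537) + 11716*(1/2738))) = 1/(89232 + (1180/537 + 5858/1369)) = 1/(89232 + 4761166/735153) = 1/(65603933662/735153) = 735153/65603933662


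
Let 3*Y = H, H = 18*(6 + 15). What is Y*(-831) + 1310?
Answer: -103396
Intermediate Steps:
H = 378 (H = 18*21 = 378)
Y = 126 (Y = (⅓)*378 = 126)
Y*(-831) + 1310 = 126*(-831) + 1310 = -104706 + 1310 = -103396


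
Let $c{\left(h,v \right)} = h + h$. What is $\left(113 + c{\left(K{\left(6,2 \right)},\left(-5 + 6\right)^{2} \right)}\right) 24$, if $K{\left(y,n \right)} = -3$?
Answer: $2568$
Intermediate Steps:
$c{\left(h,v \right)} = 2 h$
$\left(113 + c{\left(K{\left(6,2 \right)},\left(-5 + 6\right)^{2} \right)}\right) 24 = \left(113 + 2 \left(-3\right)\right) 24 = \left(113 - 6\right) 24 = 107 \cdot 24 = 2568$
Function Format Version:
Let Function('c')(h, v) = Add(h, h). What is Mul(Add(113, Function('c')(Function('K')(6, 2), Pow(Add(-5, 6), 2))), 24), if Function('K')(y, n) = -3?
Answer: 2568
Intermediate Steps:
Function('c')(h, v) = Mul(2, h)
Mul(Add(113, Function('c')(Function('K')(6, 2), Pow(Add(-5, 6), 2))), 24) = Mul(Add(113, Mul(2, -3)), 24) = Mul(Add(113, -6), 24) = Mul(107, 24) = 2568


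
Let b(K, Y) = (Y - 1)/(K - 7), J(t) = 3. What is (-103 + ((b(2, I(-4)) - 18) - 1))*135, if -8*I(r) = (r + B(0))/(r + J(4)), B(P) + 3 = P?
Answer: -131355/8 ≈ -16419.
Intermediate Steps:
B(P) = -3 + P
I(r) = -(-3 + r)/(8*(3 + r)) (I(r) = -(r + (-3 + 0))/(8*(r + 3)) = -(r - 3)/(8*(3 + r)) = -(-3 + r)/(8*(3 + r)))
b(K, Y) = (-1 + Y)/(-7 + K)
(-103 + ((b(2, I(-4)) - 18) - 1))*135 = (-103 + (((-1 + (3 - 1*(-4))/(8*(3 - 4)))/(-7 + 2) - 18) - 1))*135 = (-103 + (((-1 + (⅛)*(3 + 4)/(-1))/(-5) - 18) - 1))*135 = (-103 + ((-(-1 + (⅛)*(-1)*7)/5 - 18) - 1))*135 = (-103 + ((-(-1 - 7/8)/5 - 18) - 1))*135 = (-103 + ((-⅕*(-15/8) - 18) - 1))*135 = (-103 + ((3/8 - 18) - 1))*135 = (-103 + (-141/8 - 1))*135 = (-103 - 149/8)*135 = -973/8*135 = -131355/8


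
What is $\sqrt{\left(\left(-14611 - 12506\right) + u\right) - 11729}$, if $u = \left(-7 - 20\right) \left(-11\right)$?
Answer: $i \sqrt{38549} \approx 196.34 i$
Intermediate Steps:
$u = 297$ ($u = \left(-27\right) \left(-11\right) = 297$)
$\sqrt{\left(\left(-14611 - 12506\right) + u\right) - 11729} = \sqrt{\left(\left(-14611 - 12506\right) + 297\right) - 11729} = \sqrt{\left(-27117 + 297\right) - 11729} = \sqrt{-26820 - 11729} = \sqrt{-38549} = i \sqrt{38549}$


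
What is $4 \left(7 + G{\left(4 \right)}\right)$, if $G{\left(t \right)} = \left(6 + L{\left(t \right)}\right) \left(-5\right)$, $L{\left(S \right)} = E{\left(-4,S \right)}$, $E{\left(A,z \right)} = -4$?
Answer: $-12$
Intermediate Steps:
$L{\left(S \right)} = -4$
$G{\left(t \right)} = -10$ ($G{\left(t \right)} = \left(6 - 4\right) \left(-5\right) = 2 \left(-5\right) = -10$)
$4 \left(7 + G{\left(4 \right)}\right) = 4 \left(7 - 10\right) = 4 \left(-3\right) = -12$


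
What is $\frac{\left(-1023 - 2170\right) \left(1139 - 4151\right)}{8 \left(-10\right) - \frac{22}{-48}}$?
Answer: $- \frac{230815584}{1909} \approx -1.2091 \cdot 10^{5}$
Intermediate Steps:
$\frac{\left(-1023 - 2170\right) \left(1139 - 4151\right)}{8 \left(-10\right) - \frac{22}{-48}} = \frac{\left(-3193\right) \left(-3012\right)}{-80 - - \frac{11}{24}} = \frac{9617316}{-80 + \frac{11}{24}} = \frac{9617316}{- \frac{1909}{24}} = 9617316 \left(- \frac{24}{1909}\right) = - \frac{230815584}{1909}$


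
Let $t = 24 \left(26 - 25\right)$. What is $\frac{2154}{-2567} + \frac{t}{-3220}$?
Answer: $- \frac{1749372}{2066435} \approx -0.84657$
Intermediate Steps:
$t = 24$ ($t = 24 \cdot 1 = 24$)
$\frac{2154}{-2567} + \frac{t}{-3220} = \frac{2154}{-2567} + \frac{24}{-3220} = 2154 \left(- \frac{1}{2567}\right) + 24 \left(- \frac{1}{3220}\right) = - \frac{2154}{2567} - \frac{6}{805} = - \frac{1749372}{2066435}$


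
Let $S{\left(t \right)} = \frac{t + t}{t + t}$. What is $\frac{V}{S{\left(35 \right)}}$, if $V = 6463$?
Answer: $6463$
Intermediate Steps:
$S{\left(t \right)} = 1$ ($S{\left(t \right)} = \frac{2 t}{2 t} = 2 t \frac{1}{2 t} = 1$)
$\frac{V}{S{\left(35 \right)}} = \frac{6463}{1} = 6463 \cdot 1 = 6463$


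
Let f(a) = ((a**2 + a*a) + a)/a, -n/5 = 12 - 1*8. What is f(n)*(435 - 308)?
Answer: -4953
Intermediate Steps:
n = -20 (n = -5*(12 - 1*8) = -5*(12 - 8) = -5*4 = -20)
f(a) = (a + 2*a**2)/a (f(a) = ((a**2 + a**2) + a)/a = (2*a**2 + a)/a = (a + 2*a**2)/a)
f(n)*(435 - 308) = (1 + 2*(-20))*(435 - 308) = (1 - 40)*127 = -39*127 = -4953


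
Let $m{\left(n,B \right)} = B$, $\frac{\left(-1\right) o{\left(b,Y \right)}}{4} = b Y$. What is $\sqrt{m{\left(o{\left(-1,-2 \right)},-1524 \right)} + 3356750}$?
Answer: $7 \sqrt{68474} \approx 1831.7$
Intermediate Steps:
$o{\left(b,Y \right)} = - 4 Y b$ ($o{\left(b,Y \right)} = - 4 b Y = - 4 Y b$)
$\sqrt{m{\left(o{\left(-1,-2 \right)},-1524 \right)} + 3356750} = \sqrt{-1524 + 3356750} = \sqrt{3355226} = 7 \sqrt{68474}$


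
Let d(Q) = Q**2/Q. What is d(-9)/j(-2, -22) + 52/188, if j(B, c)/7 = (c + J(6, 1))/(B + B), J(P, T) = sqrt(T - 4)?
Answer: 7093/160223 - 36*I*sqrt(3)/3409 ≈ 0.04427 - 0.018291*I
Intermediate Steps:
J(P, T) = sqrt(-4 + T)
j(B, c) = 7*(c + I*sqrt(3))/(2*B) (j(B, c) = 7*((c + sqrt(-4 + 1))/(B + B)) = 7*((c + sqrt(-3))/((2*B))) = 7*((c + I*sqrt(3))*(1/(2*B))) = 7*((c + I*sqrt(3))/(2*B)) = 7*(c + I*sqrt(3))/(2*B))
d(Q) = Q
d(-9)/j(-2, -22) + 52/188 = -9*(-4/(7*(-22 + I*sqrt(3)))) + 52/188 = -9*(-4/(7*(-22 + I*sqrt(3)))) + 52*(1/188) = -9/(77/2 - 7*I*sqrt(3)/4) + 13/47 = 13/47 - 9/(77/2 - 7*I*sqrt(3)/4)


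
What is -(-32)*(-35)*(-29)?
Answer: 32480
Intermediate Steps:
-(-32)*(-35)*(-29) = -32*35*(-29) = -1120*(-29) = 32480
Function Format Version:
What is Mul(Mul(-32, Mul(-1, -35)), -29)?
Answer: 32480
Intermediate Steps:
Mul(Mul(-32, Mul(-1, -35)), -29) = Mul(Mul(-32, 35), -29) = Mul(-1120, -29) = 32480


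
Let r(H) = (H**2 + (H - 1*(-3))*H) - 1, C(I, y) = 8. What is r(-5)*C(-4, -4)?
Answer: 272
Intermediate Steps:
r(H) = -1 + H**2 + H*(3 + H) (r(H) = (H**2 + (H + 3)*H) - 1 = (H**2 + (3 + H)*H) - 1 = (H**2 + H*(3 + H)) - 1 = -1 + H**2 + H*(3 + H))
r(-5)*C(-4, -4) = (-1 + 2*(-5)**2 + 3*(-5))*8 = (-1 + 2*25 - 15)*8 = (-1 + 50 - 15)*8 = 34*8 = 272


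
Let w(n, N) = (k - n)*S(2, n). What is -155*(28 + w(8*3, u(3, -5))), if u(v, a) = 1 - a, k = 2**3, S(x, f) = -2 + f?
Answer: 50220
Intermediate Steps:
k = 8
w(n, N) = (-2 + n)*(8 - n) (w(n, N) = (8 - n)*(-2 + n) = (-2 + n)*(8 - n))
-155*(28 + w(8*3, u(3, -5))) = -155*(28 - (-8 + 8*3)*(-2 + 8*3)) = -155*(28 - (-8 + 24)*(-2 + 24)) = -155*(28 - 1*16*22) = -155*(28 - 352) = -155*(-324) = 50220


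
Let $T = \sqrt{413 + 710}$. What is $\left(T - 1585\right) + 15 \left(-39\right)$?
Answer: $-2170 + \sqrt{1123} \approx -2136.5$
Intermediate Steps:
$T = \sqrt{1123} \approx 33.511$
$\left(T - 1585\right) + 15 \left(-39\right) = \left(\sqrt{1123} - 1585\right) + 15 \left(-39\right) = \left(-1585 + \sqrt{1123}\right) - 585 = -2170 + \sqrt{1123}$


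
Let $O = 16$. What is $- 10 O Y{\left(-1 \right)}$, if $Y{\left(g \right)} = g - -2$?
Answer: $-160$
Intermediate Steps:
$Y{\left(g \right)} = 2 + g$ ($Y{\left(g \right)} = g + 2 = 2 + g$)
$- 10 O Y{\left(-1 \right)} = \left(-10\right) 16 \left(2 - 1\right) = \left(-160\right) 1 = -160$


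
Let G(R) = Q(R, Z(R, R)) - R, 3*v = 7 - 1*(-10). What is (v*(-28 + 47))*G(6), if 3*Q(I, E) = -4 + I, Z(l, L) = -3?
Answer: -5168/9 ≈ -574.22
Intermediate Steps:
v = 17/3 (v = (7 - 1*(-10))/3 = (7 + 10)/3 = (⅓)*17 = 17/3 ≈ 5.6667)
Q(I, E) = -4/3 + I/3 (Q(I, E) = (-4 + I)/3 = -4/3 + I/3)
G(R) = -4/3 - 2*R/3 (G(R) = (-4/3 + R/3) - R = -4/3 - 2*R/3)
(v*(-28 + 47))*G(6) = (17*(-28 + 47)/3)*(-4/3 - ⅔*6) = ((17/3)*19)*(-4/3 - 4) = (323/3)*(-16/3) = -5168/9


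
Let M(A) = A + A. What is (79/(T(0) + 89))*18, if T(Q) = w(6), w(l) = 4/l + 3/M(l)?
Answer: 17064/1079 ≈ 15.815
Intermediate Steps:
M(A) = 2*A
w(l) = 11/(2*l) (w(l) = 4/l + 3/((2*l)) = 4/l + 3*(1/(2*l)) = 4/l + 3/(2*l) = 11/(2*l))
T(Q) = 11/12 (T(Q) = (11/2)/6 = (11/2)*(⅙) = 11/12)
(79/(T(0) + 89))*18 = (79/(11/12 + 89))*18 = (79/(1079/12))*18 = ((12/1079)*79)*18 = (948/1079)*18 = 17064/1079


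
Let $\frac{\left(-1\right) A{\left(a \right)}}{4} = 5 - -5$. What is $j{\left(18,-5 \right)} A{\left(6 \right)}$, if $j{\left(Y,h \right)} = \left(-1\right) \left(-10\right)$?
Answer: $-400$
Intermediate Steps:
$A{\left(a \right)} = -40$ ($A{\left(a \right)} = - 4 \left(5 - -5\right) = - 4 \left(5 + 5\right) = \left(-4\right) 10 = -40$)
$j{\left(Y,h \right)} = 10$
$j{\left(18,-5 \right)} A{\left(6 \right)} = 10 \left(-40\right) = -400$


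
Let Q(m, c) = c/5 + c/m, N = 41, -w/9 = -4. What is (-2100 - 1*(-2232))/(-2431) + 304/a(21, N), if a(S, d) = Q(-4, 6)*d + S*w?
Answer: 582596/1643577 ≈ 0.35447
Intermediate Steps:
w = 36 (w = -9*(-4) = 36)
Q(m, c) = c/5 + c/m (Q(m, c) = c*(⅕) + c/m = c/5 + c/m)
a(S, d) = 36*S - 3*d/10 (a(S, d) = ((⅕)*6 + 6/(-4))*d + S*36 = (6/5 + 6*(-¼))*d + 36*S = (6/5 - 3/2)*d + 36*S = -3*d/10 + 36*S = 36*S - 3*d/10)
(-2100 - 1*(-2232))/(-2431) + 304/a(21, N) = (-2100 - 1*(-2232))/(-2431) + 304/(36*21 - 3/10*41) = (-2100 + 2232)*(-1/2431) + 304/(756 - 123/10) = 132*(-1/2431) + 304/(7437/10) = -12/221 + 304*(10/7437) = -12/221 + 3040/7437 = 582596/1643577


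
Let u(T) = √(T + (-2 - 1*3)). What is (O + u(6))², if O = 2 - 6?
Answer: 9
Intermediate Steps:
u(T) = √(-5 + T) (u(T) = √(T + (-2 - 3)) = √(T - 5) = √(-5 + T))
O = -4
(O + u(6))² = (-4 + √(-5 + 6))² = (-4 + √1)² = (-4 + 1)² = (-3)² = 9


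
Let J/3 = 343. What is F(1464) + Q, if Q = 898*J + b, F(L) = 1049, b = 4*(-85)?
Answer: 924751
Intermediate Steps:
b = -340
J = 1029 (J = 3*343 = 1029)
Q = 923702 (Q = 898*1029 - 340 = 924042 - 340 = 923702)
F(1464) + Q = 1049 + 923702 = 924751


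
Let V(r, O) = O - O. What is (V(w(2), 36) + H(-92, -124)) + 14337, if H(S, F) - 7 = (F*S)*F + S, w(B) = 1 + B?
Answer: -1400340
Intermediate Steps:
V(r, O) = 0
H(S, F) = 7 + S + S*F² (H(S, F) = 7 + ((F*S)*F + S) = 7 + (S*F² + S) = 7 + (S + S*F²) = 7 + S + S*F²)
(V(w(2), 36) + H(-92, -124)) + 14337 = (0 + (7 - 92 - 92*(-124)²)) + 14337 = (0 + (7 - 92 - 92*15376)) + 14337 = (0 + (7 - 92 - 1414592)) + 14337 = (0 - 1414677) + 14337 = -1414677 + 14337 = -1400340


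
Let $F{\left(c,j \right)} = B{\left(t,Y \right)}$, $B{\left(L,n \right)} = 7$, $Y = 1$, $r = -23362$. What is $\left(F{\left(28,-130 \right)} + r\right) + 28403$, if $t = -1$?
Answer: $5048$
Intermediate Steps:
$F{\left(c,j \right)} = 7$
$\left(F{\left(28,-130 \right)} + r\right) + 28403 = \left(7 - 23362\right) + 28403 = -23355 + 28403 = 5048$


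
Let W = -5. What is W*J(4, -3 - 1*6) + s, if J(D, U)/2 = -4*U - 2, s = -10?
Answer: -350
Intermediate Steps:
J(D, U) = -4 - 8*U (J(D, U) = 2*(-4*U - 2) = 2*(-2 - 4*U) = -4 - 8*U)
W*J(4, -3 - 1*6) + s = -5*(-4 - 8*(-3 - 1*6)) - 10 = -5*(-4 - 8*(-3 - 6)) - 10 = -5*(-4 - 8*(-9)) - 10 = -5*(-4 + 72) - 10 = -5*68 - 10 = -340 - 10 = -350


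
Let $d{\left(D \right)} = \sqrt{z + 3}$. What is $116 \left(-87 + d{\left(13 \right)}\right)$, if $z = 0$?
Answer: $-10092 + 116 \sqrt{3} \approx -9891.1$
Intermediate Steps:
$d{\left(D \right)} = \sqrt{3}$ ($d{\left(D \right)} = \sqrt{0 + 3} = \sqrt{3}$)
$116 \left(-87 + d{\left(13 \right)}\right) = 116 \left(-87 + \sqrt{3}\right) = -10092 + 116 \sqrt{3}$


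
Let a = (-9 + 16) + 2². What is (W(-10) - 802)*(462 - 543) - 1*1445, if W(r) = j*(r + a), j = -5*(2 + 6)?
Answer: 66757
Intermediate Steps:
j = -40 (j = -5*8 = -40)
a = 11 (a = 7 + 4 = 11)
W(r) = -440 - 40*r (W(r) = -40*(r + 11) = -40*(11 + r) = -440 - 40*r)
(W(-10) - 802)*(462 - 543) - 1*1445 = ((-440 - 40*(-10)) - 802)*(462 - 543) - 1*1445 = ((-440 + 400) - 802)*(-81) - 1445 = (-40 - 802)*(-81) - 1445 = -842*(-81) - 1445 = 68202 - 1445 = 66757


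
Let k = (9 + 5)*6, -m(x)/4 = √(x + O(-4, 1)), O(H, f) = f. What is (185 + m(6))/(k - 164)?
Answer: -37/16 + √7/20 ≈ -2.1802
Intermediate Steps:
m(x) = -4*√(1 + x) (m(x) = -4*√(x + 1) = -4*√(1 + x))
k = 84 (k = 14*6 = 84)
(185 + m(6))/(k - 164) = (185 - 4*√(1 + 6))/(84 - 164) = (185 - 4*√7)/(-80) = (185 - 4*√7)*(-1/80) = -37/16 + √7/20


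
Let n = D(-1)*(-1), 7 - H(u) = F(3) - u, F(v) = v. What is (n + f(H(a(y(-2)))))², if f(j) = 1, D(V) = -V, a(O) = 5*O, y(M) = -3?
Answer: 0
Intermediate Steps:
H(u) = 4 + u (H(u) = 7 - (3 - u) = 7 + (-3 + u) = 4 + u)
n = -1 (n = -1*(-1)*(-1) = 1*(-1) = -1)
(n + f(H(a(y(-2)))))² = (-1 + 1)² = 0² = 0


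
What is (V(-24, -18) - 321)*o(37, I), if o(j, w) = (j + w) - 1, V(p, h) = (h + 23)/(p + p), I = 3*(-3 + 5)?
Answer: -107891/8 ≈ -13486.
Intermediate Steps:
I = 6 (I = 3*2 = 6)
V(p, h) = (23 + h)/(2*p) (V(p, h) = (23 + h)/((2*p)) = (23 + h)*(1/(2*p)) = (23 + h)/(2*p))
o(j, w) = -1 + j + w
(V(-24, -18) - 321)*o(37, I) = ((½)*(23 - 18)/(-24) - 321)*(-1 + 37 + 6) = ((½)*(-1/24)*5 - 321)*42 = (-5/48 - 321)*42 = -15413/48*42 = -107891/8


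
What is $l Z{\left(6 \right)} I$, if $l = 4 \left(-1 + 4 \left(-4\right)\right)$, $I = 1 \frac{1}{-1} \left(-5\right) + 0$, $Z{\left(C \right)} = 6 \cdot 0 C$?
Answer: $0$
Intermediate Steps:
$Z{\left(C \right)} = 0$ ($Z{\left(C \right)} = 0 C = 0$)
$I = 5$ ($I = 1 \left(-1\right) \left(-5\right) + 0 = \left(-1\right) \left(-5\right) + 0 = 5 + 0 = 5$)
$l = -68$ ($l = 4 \left(-1 - 16\right) = 4 \left(-17\right) = -68$)
$l Z{\left(6 \right)} I = - 68 \cdot 0 \cdot 5 = \left(-68\right) 0 = 0$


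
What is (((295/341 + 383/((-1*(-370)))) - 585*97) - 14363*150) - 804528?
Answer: -380493531157/126170 ≈ -3.0157e+6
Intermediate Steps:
(((295/341 + 383/((-1*(-370)))) - 585*97) - 14363*150) - 804528 = (((295*(1/341) + 383/370) - 56745) - 2154450) - 804528 = (((295/341 + 383*(1/370)) - 56745) - 2154450) - 804528 = (((295/341 + 383/370) - 56745) - 2154450) - 804528 = ((239753/126170 - 56745) - 2154450) - 804528 = (-7159276897/126170 - 2154450) - 804528 = -278986233397/126170 - 804528 = -380493531157/126170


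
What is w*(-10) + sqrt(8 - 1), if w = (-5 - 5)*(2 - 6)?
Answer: -400 + sqrt(7) ≈ -397.35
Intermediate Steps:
w = 40 (w = -10*(-4) = 40)
w*(-10) + sqrt(8 - 1) = 40*(-10) + sqrt(8 - 1) = -400 + sqrt(7)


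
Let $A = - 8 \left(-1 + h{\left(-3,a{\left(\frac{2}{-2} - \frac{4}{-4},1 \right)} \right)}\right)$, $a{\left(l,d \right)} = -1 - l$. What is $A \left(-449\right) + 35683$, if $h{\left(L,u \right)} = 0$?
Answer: $32091$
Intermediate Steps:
$A = 8$ ($A = - 8 \left(-1 + 0\right) = \left(-8\right) \left(-1\right) = 8$)
$A \left(-449\right) + 35683 = 8 \left(-449\right) + 35683 = -3592 + 35683 = 32091$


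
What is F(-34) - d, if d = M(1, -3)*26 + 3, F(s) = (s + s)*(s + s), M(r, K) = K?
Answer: 4699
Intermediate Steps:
F(s) = 4*s**2 (F(s) = (2*s)*(2*s) = 4*s**2)
d = -75 (d = -3*26 + 3 = -78 + 3 = -75)
F(-34) - d = 4*(-34)**2 - 1*(-75) = 4*1156 + 75 = 4624 + 75 = 4699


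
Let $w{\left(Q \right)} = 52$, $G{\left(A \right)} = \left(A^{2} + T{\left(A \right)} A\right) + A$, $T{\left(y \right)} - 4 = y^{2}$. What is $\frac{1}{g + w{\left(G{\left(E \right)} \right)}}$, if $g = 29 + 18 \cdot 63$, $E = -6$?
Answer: $\frac{1}{1215} \approx 0.00082305$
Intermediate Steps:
$T{\left(y \right)} = 4 + y^{2}$
$G{\left(A \right)} = A + A^{2} + A \left(4 + A^{2}\right)$ ($G{\left(A \right)} = \left(A^{2} + \left(4 + A^{2}\right) A\right) + A = \left(A^{2} + A \left(4 + A^{2}\right)\right) + A = A + A^{2} + A \left(4 + A^{2}\right)$)
$g = 1163$ ($g = 29 + 1134 = 1163$)
$\frac{1}{g + w{\left(G{\left(E \right)} \right)}} = \frac{1}{1163 + 52} = \frac{1}{1215}$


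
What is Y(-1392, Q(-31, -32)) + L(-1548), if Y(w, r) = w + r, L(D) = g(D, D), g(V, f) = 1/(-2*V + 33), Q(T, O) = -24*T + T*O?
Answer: 1076377/3129 ≈ 344.00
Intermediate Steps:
Q(T, O) = -24*T + O*T
g(V, f) = 1/(33 - 2*V)
L(D) = -1/(-33 + 2*D)
Y(w, r) = r + w
Y(-1392, Q(-31, -32)) + L(-1548) = (-31*(-24 - 32) - 1392) - 1/(-33 + 2*(-1548)) = (-31*(-56) - 1392) - 1/(-33 - 3096) = (1736 - 1392) - 1/(-3129) = 344 - 1*(-1/3129) = 344 + 1/3129 = 1076377/3129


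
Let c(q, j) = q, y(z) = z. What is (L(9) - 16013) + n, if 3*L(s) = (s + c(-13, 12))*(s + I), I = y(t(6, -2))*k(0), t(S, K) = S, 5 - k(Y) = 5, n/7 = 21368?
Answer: 133551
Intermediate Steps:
n = 149576 (n = 7*21368 = 149576)
k(Y) = 0 (k(Y) = 5 - 1*5 = 5 - 5 = 0)
I = 0 (I = 6*0 = 0)
L(s) = s*(-13 + s)/3 (L(s) = ((s - 13)*(s + 0))/3 = ((-13 + s)*s)/3 = (s*(-13 + s))/3 = s*(-13 + s)/3)
(L(9) - 16013) + n = ((⅓)*9*(-13 + 9) - 16013) + 149576 = ((⅓)*9*(-4) - 16013) + 149576 = (-12 - 16013) + 149576 = -16025 + 149576 = 133551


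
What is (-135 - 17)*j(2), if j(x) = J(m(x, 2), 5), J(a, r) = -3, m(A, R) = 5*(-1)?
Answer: 456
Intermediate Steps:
m(A, R) = -5
j(x) = -3
(-135 - 17)*j(2) = (-135 - 17)*(-3) = -152*(-3) = 456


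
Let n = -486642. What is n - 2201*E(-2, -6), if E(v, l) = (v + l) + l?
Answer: -455828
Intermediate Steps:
E(v, l) = v + 2*l (E(v, l) = (l + v) + l = v + 2*l)
n - 2201*E(-2, -6) = -486642 - 2201*(-2 + 2*(-6)) = -486642 - 2201*(-2 - 12) = -486642 - 2201*(-14) = -486642 - 1*(-30814) = -486642 + 30814 = -455828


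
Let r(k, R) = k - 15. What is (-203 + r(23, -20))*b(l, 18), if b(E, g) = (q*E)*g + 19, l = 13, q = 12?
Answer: -551265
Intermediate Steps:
b(E, g) = 19 + 12*E*g (b(E, g) = (12*E)*g + 19 = 12*E*g + 19 = 19 + 12*E*g)
r(k, R) = -15 + k
(-203 + r(23, -20))*b(l, 18) = (-203 + (-15 + 23))*(19 + 12*13*18) = (-203 + 8)*(19 + 2808) = -195*2827 = -551265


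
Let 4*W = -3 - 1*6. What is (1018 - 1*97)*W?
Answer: -8289/4 ≈ -2072.3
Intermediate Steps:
W = -9/4 (W = (-3 - 1*6)/4 = (-3 - 6)/4 = (¼)*(-9) = -9/4 ≈ -2.2500)
(1018 - 1*97)*W = (1018 - 1*97)*(-9/4) = (1018 - 97)*(-9/4) = 921*(-9/4) = -8289/4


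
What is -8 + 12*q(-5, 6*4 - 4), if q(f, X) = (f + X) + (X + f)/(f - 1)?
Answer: 142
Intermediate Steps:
q(f, X) = X + f + (X + f)/(-1 + f) (q(f, X) = (X + f) + (X + f)/(-1 + f) = X + f + (X + f)/(-1 + f))
-8 + 12*q(-5, 6*4 - 4) = -8 + 12*(-5*((6*4 - 4) - 5)/(-1 - 5)) = -8 + 12*(-5*((24 - 4) - 5)/(-6)) = -8 + 12*(-5*(-⅙)*(20 - 5)) = -8 + 12*(-5*(-⅙)*15) = -8 + 12*(25/2) = -8 + 150 = 142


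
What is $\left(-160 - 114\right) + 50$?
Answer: $-224$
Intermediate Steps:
$\left(-160 - 114\right) + 50 = -274 + 50 = -224$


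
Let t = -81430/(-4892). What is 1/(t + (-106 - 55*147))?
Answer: -2446/19994471 ≈ -0.00012233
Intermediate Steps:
t = 40715/2446 (t = -81430*(-1/4892) = 40715/2446 ≈ 16.646)
1/(t + (-106 - 55*147)) = 1/(40715/2446 + (-106 - 55*147)) = 1/(40715/2446 + (-106 - 8085)) = 1/(40715/2446 - 8191) = 1/(-19994471/2446) = -2446/19994471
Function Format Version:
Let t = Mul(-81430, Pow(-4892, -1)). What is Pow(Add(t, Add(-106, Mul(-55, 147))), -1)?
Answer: Rational(-2446, 19994471) ≈ -0.00012233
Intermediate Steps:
t = Rational(40715, 2446) (t = Mul(-81430, Rational(-1, 4892)) = Rational(40715, 2446) ≈ 16.646)
Pow(Add(t, Add(-106, Mul(-55, 147))), -1) = Pow(Add(Rational(40715, 2446), Add(-106, Mul(-55, 147))), -1) = Pow(Add(Rational(40715, 2446), Add(-106, -8085)), -1) = Pow(Add(Rational(40715, 2446), -8191), -1) = Pow(Rational(-19994471, 2446), -1) = Rational(-2446, 19994471)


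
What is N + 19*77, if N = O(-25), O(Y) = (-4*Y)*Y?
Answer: -1037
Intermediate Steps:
O(Y) = -4*Y**2
N = -2500 (N = -4*(-25)**2 = -4*625 = -2500)
N + 19*77 = -2500 + 19*77 = -2500 + 1463 = -1037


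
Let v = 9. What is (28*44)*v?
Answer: 11088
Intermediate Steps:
(28*44)*v = (28*44)*9 = 1232*9 = 11088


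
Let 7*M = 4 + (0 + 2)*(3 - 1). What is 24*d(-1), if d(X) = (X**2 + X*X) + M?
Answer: 528/7 ≈ 75.429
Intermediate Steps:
M = 8/7 (M = (4 + (0 + 2)*(3 - 1))/7 = (4 + 2*2)/7 = (4 + 4)/7 = (1/7)*8 = 8/7 ≈ 1.1429)
d(X) = 8/7 + 2*X**2 (d(X) = (X**2 + X*X) + 8/7 = (X**2 + X**2) + 8/7 = 2*X**2 + 8/7 = 8/7 + 2*X**2)
24*d(-1) = 24*(8/7 + 2*(-1)**2) = 24*(8/7 + 2*1) = 24*(8/7 + 2) = 24*(22/7) = 528/7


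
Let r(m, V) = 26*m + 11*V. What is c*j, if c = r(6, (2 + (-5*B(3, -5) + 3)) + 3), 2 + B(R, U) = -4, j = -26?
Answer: -14924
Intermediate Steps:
B(R, U) = -6 (B(R, U) = -2 - 4 = -6)
r(m, V) = 11*V + 26*m
c = 574 (c = 11*((2 + (-5*(-6) + 3)) + 3) + 26*6 = 11*((2 + (30 + 3)) + 3) + 156 = 11*((2 + 33) + 3) + 156 = 11*(35 + 3) + 156 = 11*38 + 156 = 418 + 156 = 574)
c*j = 574*(-26) = -14924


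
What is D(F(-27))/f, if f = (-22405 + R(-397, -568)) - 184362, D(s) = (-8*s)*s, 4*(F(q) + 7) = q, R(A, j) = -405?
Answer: 3025/414344 ≈ 0.0073007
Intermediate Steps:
F(q) = -7 + q/4
D(s) = -8*s²
f = -207172 (f = (-22405 - 405) - 184362 = -22810 - 184362 = -207172)
D(F(-27))/f = -8*(-7 + (¼)*(-27))²/(-207172) = -8*(-7 - 27/4)²*(-1/207172) = -8*(-55/4)²*(-1/207172) = -8*3025/16*(-1/207172) = -3025/2*(-1/207172) = 3025/414344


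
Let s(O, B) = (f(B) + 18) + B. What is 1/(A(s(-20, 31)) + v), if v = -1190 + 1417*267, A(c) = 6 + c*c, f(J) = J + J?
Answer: 1/389476 ≈ 2.5676e-6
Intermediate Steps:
f(J) = 2*J
s(O, B) = 18 + 3*B (s(O, B) = (2*B + 18) + B = (18 + 2*B) + B = 18 + 3*B)
A(c) = 6 + c**2
v = 377149 (v = -1190 + 378339 = 377149)
1/(A(s(-20, 31)) + v) = 1/((6 + (18 + 3*31)**2) + 377149) = 1/((6 + (18 + 93)**2) + 377149) = 1/((6 + 111**2) + 377149) = 1/((6 + 12321) + 377149) = 1/(12327 + 377149) = 1/389476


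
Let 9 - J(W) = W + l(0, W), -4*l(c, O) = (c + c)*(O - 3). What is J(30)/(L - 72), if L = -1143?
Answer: 7/405 ≈ 0.017284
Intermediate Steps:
l(c, O) = -c*(-3 + O)/2 (l(c, O) = -(c + c)*(O - 3)/4 = -2*c*(-3 + O)/4 = -c*(-3 + O)/2)
J(W) = 9 - W (J(W) = 9 - (W + (½)*0*(3 - W)) = 9 - (W + 0) = 9 - W)
J(30)/(L - 72) = (9 - 1*30)/(-1143 - 72) = (9 - 30)/(-1215) = -1/1215*(-21) = 7/405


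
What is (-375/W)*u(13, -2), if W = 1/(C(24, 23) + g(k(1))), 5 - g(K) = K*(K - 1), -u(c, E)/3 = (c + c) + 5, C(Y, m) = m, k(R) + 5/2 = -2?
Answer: 453375/4 ≈ 1.1334e+5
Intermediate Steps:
k(R) = -9/2 (k(R) = -5/2 - 2 = -9/2)
u(c, E) = -15 - 6*c (u(c, E) = -3*((c + c) + 5) = -3*(2*c + 5) = -3*(5 + 2*c) = -15 - 6*c)
g(K) = 5 - K*(-1 + K) (g(K) = 5 - K*(K - 1) = 5 - K*(-1 + K))
W = 4/13 (W = 1/(23 + (5 - 9/2 - (-9/2)²)) = 1/(23 + (5 - 9/2 - 1*81/4)) = 1/(23 + (5 - 9/2 - 81/4)) = 1/(23 - 79/4) = 1/(13/4) = 4/13 ≈ 0.30769)
(-375/W)*u(13, -2) = (-375/4/13)*(-15 - 6*13) = (-375*13/4)*(-15 - 78) = -4875/4*(-93) = 453375/4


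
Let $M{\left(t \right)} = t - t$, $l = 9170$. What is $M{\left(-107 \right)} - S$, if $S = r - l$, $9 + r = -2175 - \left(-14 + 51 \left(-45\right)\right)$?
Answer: $9045$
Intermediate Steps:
$r = 125$ ($r = -9 - \left(2161 - 2295\right) = -9 - -134 = -9 + \left(-2175 + 2309\right) = -9 + 134 = 125$)
$M{\left(t \right)} = 0$
$S = -9045$ ($S = 125 - 9170 = -9045$)
$M{\left(-107 \right)} - S = 0 - -9045 = 0 + 9045 = 9045$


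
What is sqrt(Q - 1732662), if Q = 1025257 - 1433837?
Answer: I*sqrt(2141242) ≈ 1463.3*I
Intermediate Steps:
Q = -408580
sqrt(Q - 1732662) = sqrt(-408580 - 1732662) = sqrt(-2141242) = I*sqrt(2141242)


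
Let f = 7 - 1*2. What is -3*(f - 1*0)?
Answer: -15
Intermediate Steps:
f = 5 (f = 7 - 2 = 5)
-3*(f - 1*0) = -3*(5 - 1*0) = -3*(5 + 0) = -3*5 = -15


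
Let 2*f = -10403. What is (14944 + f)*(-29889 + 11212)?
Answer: -363921345/2 ≈ -1.8196e+8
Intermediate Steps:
f = -10403/2 (f = (1/2)*(-10403) = -10403/2 ≈ -5201.5)
(14944 + f)*(-29889 + 11212) = (14944 - 10403/2)*(-29889 + 11212) = (19485/2)*(-18677) = -363921345/2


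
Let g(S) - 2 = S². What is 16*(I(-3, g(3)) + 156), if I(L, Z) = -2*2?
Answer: 2432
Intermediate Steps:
g(S) = 2 + S²
I(L, Z) = -4
16*(I(-3, g(3)) + 156) = 16*(-4 + 156) = 16*152 = 2432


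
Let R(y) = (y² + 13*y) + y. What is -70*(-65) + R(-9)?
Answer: 4505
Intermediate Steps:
R(y) = y² + 14*y
-70*(-65) + R(-9) = -70*(-65) - 9*(14 - 9) = 4550 - 9*5 = 4550 - 45 = 4505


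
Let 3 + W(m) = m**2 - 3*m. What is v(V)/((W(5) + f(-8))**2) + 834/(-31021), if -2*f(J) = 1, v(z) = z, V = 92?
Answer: 11274782/5242549 ≈ 2.1506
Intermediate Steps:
f(J) = -1/2 (f(J) = -1/2*1 = -1/2)
W(m) = -3 + m**2 - 3*m (W(m) = -3 + (m**2 - 3*m) = -3 + m**2 - 3*m)
v(V)/((W(5) + f(-8))**2) + 834/(-31021) = 92/(((-3 + 5**2 - 3*5) - 1/2)**2) + 834/(-31021) = 92/(((-3 + 25 - 15) - 1/2)**2) + 834*(-1/31021) = 92/((7 - 1/2)**2) - 834/31021 = 92/((13/2)**2) - 834/31021 = 92/(169/4) - 834/31021 = 92*(4/169) - 834/31021 = 368/169 - 834/31021 = 11274782/5242549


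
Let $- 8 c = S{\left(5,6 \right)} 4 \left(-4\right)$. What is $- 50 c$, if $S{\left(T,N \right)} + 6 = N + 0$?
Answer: $0$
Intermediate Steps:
$S{\left(T,N \right)} = -6 + N$ ($S{\left(T,N \right)} = -6 + \left(N + 0\right) = -6 + N$)
$c = 0$ ($c = - \frac{\left(-6 + 6\right) 4 \left(-4\right)}{8} = - \frac{0 \cdot 4 \left(-4\right)}{8} = - \frac{0 \left(-4\right)}{8} = \left(- \frac{1}{8}\right) 0 = 0$)
$- 50 c = \left(-50\right) 0 = 0$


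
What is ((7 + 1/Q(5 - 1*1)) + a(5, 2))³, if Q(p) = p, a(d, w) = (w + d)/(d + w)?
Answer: 35937/64 ≈ 561.52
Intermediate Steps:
a(d, w) = 1 (a(d, w) = (d + w)/(d + w) = 1)
((7 + 1/Q(5 - 1*1)) + a(5, 2))³ = ((7 + 1/(5 - 1*1)) + 1)³ = ((7 + 1/(5 - 1)) + 1)³ = ((7 + 1/4) + 1)³ = ((7 + ¼) + 1)³ = (29/4 + 1)³ = (33/4)³ = 35937/64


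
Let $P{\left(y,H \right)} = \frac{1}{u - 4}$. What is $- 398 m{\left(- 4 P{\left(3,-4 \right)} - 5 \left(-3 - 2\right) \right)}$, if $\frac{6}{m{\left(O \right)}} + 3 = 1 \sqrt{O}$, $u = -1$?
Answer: $- \frac{2985}{7} - \frac{199 \sqrt{645}}{7} \approx -1148.4$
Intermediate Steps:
$P{\left(y,H \right)} = - \frac{1}{5}$ ($P{\left(y,H \right)} = \frac{1}{-1 - 4} = \frac{1}{-5} = - \frac{1}{5}$)
$m{\left(O \right)} = \frac{6}{-3 + \sqrt{O}}$ ($m{\left(O \right)} = \frac{6}{-3 + 1 \sqrt{O}} = \frac{6}{-3 + \sqrt{O}}$)
$- 398 m{\left(- 4 P{\left(3,-4 \right)} - 5 \left(-3 - 2\right) \right)} = - 398 \frac{6}{-3 + \sqrt{\left(-4\right) \left(- \frac{1}{5}\right) - 5 \left(-3 - 2\right)}} = - 398 \frac{6}{-3 + \sqrt{\frac{4}{5} - -25}} = - 398 \frac{6}{-3 + \sqrt{\frac{4}{5} + 25}} = - 398 \frac{6}{-3 + \sqrt{\frac{129}{5}}} = - 398 \frac{6}{-3 + \frac{\sqrt{645}}{5}} = - \frac{2388}{-3 + \frac{\sqrt{645}}{5}}$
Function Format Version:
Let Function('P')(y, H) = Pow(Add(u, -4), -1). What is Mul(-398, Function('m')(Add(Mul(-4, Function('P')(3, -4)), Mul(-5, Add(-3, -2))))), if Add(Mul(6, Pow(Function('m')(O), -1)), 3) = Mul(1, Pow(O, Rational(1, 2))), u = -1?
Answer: Add(Rational(-2985, 7), Mul(Rational(-199, 7), Pow(645, Rational(1, 2)))) ≈ -1148.4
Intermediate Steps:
Function('P')(y, H) = Rational(-1, 5) (Function('P')(y, H) = Pow(Add(-1, -4), -1) = Pow(-5, -1) = Rational(-1, 5))
Function('m')(O) = Mul(6, Pow(Add(-3, Pow(O, Rational(1, 2))), -1)) (Function('m')(O) = Mul(6, Pow(Add(-3, Mul(1, Pow(O, Rational(1, 2)))), -1)) = Mul(6, Pow(Add(-3, Pow(O, Rational(1, 2))), -1)))
Mul(-398, Function('m')(Add(Mul(-4, Function('P')(3, -4)), Mul(-5, Add(-3, -2))))) = Mul(-398, Mul(6, Pow(Add(-3, Pow(Add(Mul(-4, Rational(-1, 5)), Mul(-5, Add(-3, -2))), Rational(1, 2))), -1))) = Mul(-398, Mul(6, Pow(Add(-3, Pow(Add(Rational(4, 5), Mul(-5, -5)), Rational(1, 2))), -1))) = Mul(-398, Mul(6, Pow(Add(-3, Pow(Add(Rational(4, 5), 25), Rational(1, 2))), -1))) = Mul(-398, Mul(6, Pow(Add(-3, Pow(Rational(129, 5), Rational(1, 2))), -1))) = Mul(-398, Mul(6, Pow(Add(-3, Mul(Rational(1, 5), Pow(645, Rational(1, 2)))), -1))) = Mul(-2388, Pow(Add(-3, Mul(Rational(1, 5), Pow(645, Rational(1, 2)))), -1))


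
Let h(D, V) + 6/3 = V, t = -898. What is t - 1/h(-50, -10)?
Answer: -10775/12 ≈ -897.92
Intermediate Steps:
h(D, V) = -2 + V
t - 1/h(-50, -10) = -898 - 1/(-2 - 10) = -898 - 1/(-12) = -898 - 1*(-1/12) = -898 + 1/12 = -10775/12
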